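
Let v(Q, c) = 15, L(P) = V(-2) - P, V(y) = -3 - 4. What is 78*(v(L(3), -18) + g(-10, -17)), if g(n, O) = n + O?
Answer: -936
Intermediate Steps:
V(y) = -7
g(n, O) = O + n
L(P) = -7 - P
78*(v(L(3), -18) + g(-10, -17)) = 78*(15 + (-17 - 10)) = 78*(15 - 27) = 78*(-12) = -936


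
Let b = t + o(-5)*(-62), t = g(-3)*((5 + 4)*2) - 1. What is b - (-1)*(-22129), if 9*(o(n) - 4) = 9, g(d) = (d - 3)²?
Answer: -21792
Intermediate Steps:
g(d) = (-3 + d)²
o(n) = 5 (o(n) = 4 + (⅑)*9 = 4 + 1 = 5)
t = 647 (t = (-3 - 3)²*((5 + 4)*2) - 1 = (-6)²*(9*2) - 1 = 36*18 - 1 = 648 - 1 = 647)
b = 337 (b = 647 + 5*(-62) = 647 - 310 = 337)
b - (-1)*(-22129) = 337 - (-1)*(-22129) = 337 - 1*22129 = 337 - 22129 = -21792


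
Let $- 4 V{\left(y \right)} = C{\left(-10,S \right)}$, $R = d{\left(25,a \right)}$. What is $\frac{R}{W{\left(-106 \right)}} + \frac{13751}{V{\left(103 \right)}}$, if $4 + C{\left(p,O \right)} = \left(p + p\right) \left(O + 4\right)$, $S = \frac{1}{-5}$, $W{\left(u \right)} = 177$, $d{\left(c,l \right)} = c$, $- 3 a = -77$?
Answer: $\frac{2434427}{3540} \approx 687.69$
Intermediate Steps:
$a = \frac{77}{3}$ ($a = \left(- \frac{1}{3}\right) \left(-77\right) = \frac{77}{3} \approx 25.667$)
$R = 25$
$S = - \frac{1}{5} \approx -0.2$
$C{\left(p,O \right)} = -4 + 2 p \left(4 + O\right)$ ($C{\left(p,O \right)} = -4 + \left(p + p\right) \left(O + 4\right) = -4 + 2 p \left(4 + O\right)$)
$V{\left(y \right)} = 20$ ($V{\left(y \right)} = - \frac{-4 + 8 \left(-10\right) + 2 \left(- \frac{1}{5}\right) \left(-10\right)}{4} = - \frac{-4 - 80 + 4}{4} = \left(- \frac{1}{4}\right) \left(-80\right) = 20$)
$\frac{R}{W{\left(-106 \right)}} + \frac{13751}{V{\left(103 \right)}} = \frac{25}{177} + \frac{13751}{20} = \frac{2434427}{3540}$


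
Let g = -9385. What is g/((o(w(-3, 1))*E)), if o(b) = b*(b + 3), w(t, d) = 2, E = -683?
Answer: 1877/1366 ≈ 1.3741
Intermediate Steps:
o(b) = b*(3 + b)
g/((o(w(-3, 1))*E)) = -9385*(-1/(1366*(3 + 2))) = -9385/((2*5)*(-683)) = -9385/(10*(-683)) = -9385/(-6830) = -9385*(-1/6830) = 1877/1366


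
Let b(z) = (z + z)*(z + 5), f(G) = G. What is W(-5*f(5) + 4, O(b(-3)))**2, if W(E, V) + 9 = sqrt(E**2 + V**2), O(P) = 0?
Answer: 144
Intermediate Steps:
b(z) = 2*z*(5 + z) (b(z) = (2*z)*(5 + z) = 2*z*(5 + z))
W(E, V) = -9 + sqrt(E**2 + V**2)
W(-5*f(5) + 4, O(b(-3)))**2 = (-9 + sqrt((-5*5 + 4)**2 + 0**2))**2 = (-9 + sqrt((-25 + 4)**2 + 0))**2 = (-9 + sqrt((-21)**2 + 0))**2 = (-9 + sqrt(441 + 0))**2 = (-9 + sqrt(441))**2 = (-9 + 21)**2 = 12**2 = 144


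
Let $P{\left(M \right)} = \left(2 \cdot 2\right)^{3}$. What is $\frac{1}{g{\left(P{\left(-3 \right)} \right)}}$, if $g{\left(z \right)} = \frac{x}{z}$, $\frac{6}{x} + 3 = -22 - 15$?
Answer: $- \frac{1280}{3} \approx -426.67$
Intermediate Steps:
$P{\left(M \right)} = 64$ ($P{\left(M \right)} = 4^{3} = 64$)
$x = - \frac{3}{20}$ ($x = \frac{6}{-3 - 37} = \frac{6}{-40} = 6 \left(- \frac{1}{40}\right) = - \frac{3}{20} \approx -0.15$)
$g{\left(z \right)} = - \frac{3}{20 z}$
$\frac{1}{g{\left(P{\left(-3 \right)} \right)}} = \frac{1}{\left(- \frac{3}{20}\right) \frac{1}{64}} = \frac{1}{- \frac{3}{1280}} = - \frac{1280}{3}$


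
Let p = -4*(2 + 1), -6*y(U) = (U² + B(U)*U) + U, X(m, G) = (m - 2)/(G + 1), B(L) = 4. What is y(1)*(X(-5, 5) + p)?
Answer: 79/6 ≈ 13.167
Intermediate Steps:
X(m, G) = (-2 + m)/(1 + G)
y(U) = -5*U/6 - U²/6 (y(U) = -((U² + 4*U) + U)/6 = -(U² + 5*U)/6 = -5*U/6 - U²/6)
p = -12 (p = -4*3 = -12)
y(1)*(X(-5, 5) + p) = (-⅙*1*(5 + 1))*((-2 - 5)/(1 + 5) - 12) = (-⅙*1*6)*(-7/6 - 12) = -((⅙)*(-7) - 12) = -(-7/6 - 12) = -1*(-79/6) = 79/6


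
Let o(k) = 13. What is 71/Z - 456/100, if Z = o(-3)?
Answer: 293/325 ≈ 0.90154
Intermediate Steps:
Z = 13
71/Z - 456/100 = 71/13 - 456/100 = 71*(1/13) - 456*1/100 = 71/13 - 114/25 = 293/325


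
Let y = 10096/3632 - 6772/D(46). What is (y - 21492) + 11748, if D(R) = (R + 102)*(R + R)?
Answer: -7527503139/772708 ≈ -9741.7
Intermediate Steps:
D(R) = 2*R*(102 + R) (D(R) = (102 + R)*(2*R) = 2*R*(102 + R))
y = 1763613/772708 (y = 10096/3632 - 6772*1/(92*(102 + 46)) = 10096*(1/3632) - 6772/(2*46*148) = 631/227 - 6772/13616 = 631/227 - 6772*1/13616 = 631/227 - 1693/3404 = 1763613/772708 ≈ 2.2824)
(y - 21492) + 11748 = (1763613/772708 - 21492) + 11748 = -16605276723/772708 + 11748 = -7527503139/772708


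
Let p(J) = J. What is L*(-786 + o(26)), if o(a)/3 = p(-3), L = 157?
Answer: -124815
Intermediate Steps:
o(a) = -9 (o(a) = 3*(-3) = -9)
L*(-786 + o(26)) = 157*(-786 - 9) = 157*(-795) = -124815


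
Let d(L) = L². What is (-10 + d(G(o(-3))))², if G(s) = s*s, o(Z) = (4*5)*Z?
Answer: 167961340800100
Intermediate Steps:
o(Z) = 20*Z
G(s) = s²
(-10 + d(G(o(-3))))² = (-10 + ((20*(-3))²)²)² = (-10 + ((-60)²)²)² = (-10 + 3600²)² = (-10 + 12960000)² = 12959990² = 167961340800100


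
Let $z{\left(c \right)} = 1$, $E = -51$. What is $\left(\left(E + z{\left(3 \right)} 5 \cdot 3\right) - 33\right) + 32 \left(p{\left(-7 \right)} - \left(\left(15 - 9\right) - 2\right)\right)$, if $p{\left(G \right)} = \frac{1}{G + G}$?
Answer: $- \frac{1395}{7} \approx -199.29$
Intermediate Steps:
$p{\left(G \right)} = \frac{1}{2 G}$
$\left(\left(E + z{\left(3 \right)} 5 \cdot 3\right) - 33\right) + 32 \left(p{\left(-7 \right)} - \left(\left(15 - 9\right) - 2\right)\right) = \left(\left(-51 + 1 \cdot 5 \cdot 3\right) - 33\right) + 32 \left(\frac{1}{2 \left(-7\right)} - \left(\left(15 - 9\right) - 2\right)\right) = \left(\left(-51 + 5 \cdot 3\right) - 33\right) + 32 \left(\frac{1}{2} \left(- \frac{1}{7}\right) - \left(6 - 2\right)\right) = \left(\left(-51 + 15\right) - 33\right) + 32 \left(- \frac{1}{14} - 4\right) = \left(-36 - 33\right) + 32 \left(- \frac{1}{14} - 4\right) = -69 + 32 \left(- \frac{57}{14}\right) = -69 - \frac{912}{7} = - \frac{1395}{7}$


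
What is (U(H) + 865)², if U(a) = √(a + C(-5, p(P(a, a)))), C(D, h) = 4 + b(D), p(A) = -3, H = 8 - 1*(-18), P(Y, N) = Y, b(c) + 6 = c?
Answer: (865 + √19)² ≈ 7.5579e+5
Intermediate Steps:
b(c) = -6 + c
H = 26 (H = 8 + 18 = 26)
C(D, h) = -2 + D (C(D, h) = 4 + (-6 + D) = -2 + D)
U(a) = √(-7 + a) (U(a) = √(a + (-2 - 5)) = √(a - 7) = √(-7 + a))
(U(H) + 865)² = (√(-7 + 26) + 865)² = (√19 + 865)² = (865 + √19)²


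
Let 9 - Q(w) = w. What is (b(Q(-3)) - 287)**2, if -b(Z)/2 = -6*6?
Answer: 46225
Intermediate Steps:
Q(w) = 9 - w
b(Z) = 72 (b(Z) = -(-12)*6 = -2*(-36) = 72)
(b(Q(-3)) - 287)**2 = (72 - 287)**2 = (-215)**2 = 46225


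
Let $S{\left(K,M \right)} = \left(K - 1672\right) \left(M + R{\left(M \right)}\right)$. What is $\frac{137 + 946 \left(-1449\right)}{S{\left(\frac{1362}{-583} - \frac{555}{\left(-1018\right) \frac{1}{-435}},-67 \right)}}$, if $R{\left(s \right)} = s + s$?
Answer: $- \frac{813452965798}{228026311059} \approx -3.5674$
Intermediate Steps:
$R{\left(s \right)} = 2 s$
$S{\left(K,M \right)} = 3 M \left(-1672 + K\right)$ ($S{\left(K,M \right)} = \left(K - 1672\right) \left(M + 2 M\right) = \left(K - 1672\right) 3 M = \left(-1672 + K\right) 3 M = 3 M \left(-1672 + K\right)$)
$\frac{137 + 946 \left(-1449\right)}{S{\left(\frac{1362}{-583} - \frac{555}{\left(-1018\right) \frac{1}{-435}},-67 \right)}} = \frac{137 + 946 \left(-1449\right)}{3 \left(-67\right) \left(-1672 + \left(\frac{1362}{-583} - \frac{555}{\left(-1018\right) \frac{1}{-435}}\right)\right)} = \frac{137 - 1370754}{3 \left(-67\right) \left(-1672 + \left(1362 \left(- \frac{1}{583}\right) - \frac{555}{\left(-1018\right) \left(- \frac{1}{435}\right)}\right)\right)} = - \frac{1370617}{3 \left(-67\right) \left(-1672 - \left(\frac{1362}{583} + \frac{555}{\frac{1018}{435}}\right)\right)} = - \frac{1370617}{3 \left(-67\right) \left(-1672 - \frac{142137291}{593494}\right)} = - \frac{1370617}{3 \left(-67\right) \left(- \frac{1134459259}{593494}\right)} = - \frac{1370617}{\frac{228026311059}{593494}} = \left(-1370617\right) \frac{593494}{228026311059} = - \frac{813452965798}{228026311059}$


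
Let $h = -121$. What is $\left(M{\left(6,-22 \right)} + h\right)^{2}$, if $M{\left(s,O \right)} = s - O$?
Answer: $8649$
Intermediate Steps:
$\left(M{\left(6,-22 \right)} + h\right)^{2} = \left(\left(6 - -22\right) - 121\right)^{2} = \left(\left(6 + 22\right) - 121\right)^{2} = \left(28 - 121\right)^{2} = \left(-93\right)^{2} = 8649$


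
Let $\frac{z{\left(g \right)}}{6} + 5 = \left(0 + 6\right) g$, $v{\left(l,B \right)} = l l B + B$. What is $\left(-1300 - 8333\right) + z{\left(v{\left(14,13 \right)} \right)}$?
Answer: $82533$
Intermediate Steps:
$v{\left(l,B \right)} = B + B l^{2}$ ($v{\left(l,B \right)} = l^{2} B + B = B l^{2} + B = B + B l^{2}$)
$z{\left(g \right)} = -30 + 36 g$ ($z{\left(g \right)} = -30 + 6 \left(0 + 6\right) g = -30 + 6 \cdot 6 g = -30 + 36 g$)
$\left(-1300 - 8333\right) + z{\left(v{\left(14,13 \right)} \right)} = \left(-1300 - 8333\right) - \left(30 - 36 \cdot 13 \left(1 + 14^{2}\right)\right) = \left(-1300 - 8333\right) - \left(30 - 36 \cdot 13 \left(1 + 196\right)\right) = -9633 - \left(30 - 36 \cdot 13 \cdot 197\right) = -9633 + \left(-30 + 36 \cdot 2561\right) = -9633 + \left(-30 + 92196\right) = -9633 + 92166 = 82533$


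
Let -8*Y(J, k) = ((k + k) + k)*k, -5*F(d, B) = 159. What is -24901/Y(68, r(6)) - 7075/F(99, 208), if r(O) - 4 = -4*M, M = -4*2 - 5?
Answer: 5062251/20776 ≈ 243.66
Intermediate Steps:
F(d, B) = -159/5 (F(d, B) = -1/5*159 = -159/5)
M = -13 (M = -8 - 5 = -13)
r(O) = 56 (r(O) = 4 - 4*(-13) = 4 + 52 = 56)
Y(J, k) = -3*k**2/8 (Y(J, k) = -((k + k) + k)*k/8 = -(2*k + k)*k/8 = -3*k*k/8 = -3*k**2/8)
-24901/Y(68, r(6)) - 7075/F(99, 208) = -24901/((-3/8*56**2)) - 7075/(-159/5) = -24901/((-3/8*3136)) - 7075*(-5/159) = -24901/(-1176) + 35375/159 = -24901*(-1/1176) + 35375/159 = 24901/1176 + 35375/159 = 5062251/20776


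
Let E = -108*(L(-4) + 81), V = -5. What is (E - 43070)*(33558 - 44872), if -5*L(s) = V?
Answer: 587490764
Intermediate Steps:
L(s) = 1 (L(s) = -⅕*(-5) = 1)
E = -8856 (E = -108*(1 + 81) = -108*82 = -8856)
(E - 43070)*(33558 - 44872) = (-8856 - 43070)*(33558 - 44872) = -51926*(-11314) = 587490764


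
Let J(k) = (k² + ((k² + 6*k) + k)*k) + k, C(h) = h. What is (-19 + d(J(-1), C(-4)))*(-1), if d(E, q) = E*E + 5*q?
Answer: 3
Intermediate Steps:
J(k) = k + k² + k*(k² + 7*k) (J(k) = (k² + (k² + 7*k)*k) + k = (k² + k*(k² + 7*k)) + k = k + k² + k*(k² + 7*k))
d(E, q) = E² + 5*q
(-19 + d(J(-1), C(-4)))*(-1) = (-19 + ((-(1 + (-1)² + 8*(-1)))² + 5*(-4)))*(-1) = (-19 + ((-(1 + 1 - 8))² - 20))*(-1) = (-19 + ((-1*(-6))² - 20))*(-1) = (-19 + (6² - 20))*(-1) = (-19 + (36 - 20))*(-1) = (-19 + 16)*(-1) = -3*(-1) = 3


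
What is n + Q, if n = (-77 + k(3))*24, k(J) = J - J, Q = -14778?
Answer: -16626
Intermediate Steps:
k(J) = 0
n = -1848 (n = (-77 + 0)*24 = -77*24 = -1848)
n + Q = -1848 - 14778 = -16626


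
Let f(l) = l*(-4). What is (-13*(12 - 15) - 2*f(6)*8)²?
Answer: 178929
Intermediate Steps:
f(l) = -4*l
(-13*(12 - 15) - 2*f(6)*8)² = (-13*(12 - 15) - (-8)*6*8)² = (-13*(-3) - 2*(-24)*8)² = (39 + 48*8)² = (39 + 384)² = 423² = 178929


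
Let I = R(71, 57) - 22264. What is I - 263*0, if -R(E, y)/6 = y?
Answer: -22606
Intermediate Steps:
R(E, y) = -6*y
I = -22606 (I = -6*57 - 22264 = -342 - 22264 = -22606)
I - 263*0 = -22606 - 263*0 = -22606 - 1*0 = -22606 + 0 = -22606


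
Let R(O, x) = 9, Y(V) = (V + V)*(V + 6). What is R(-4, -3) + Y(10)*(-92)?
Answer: -29431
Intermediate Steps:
Y(V) = 2*V*(6 + V) (Y(V) = (2*V)*(6 + V) = 2*V*(6 + V))
R(-4, -3) + Y(10)*(-92) = 9 + (2*10*(6 + 10))*(-92) = 9 + (2*10*16)*(-92) = 9 + 320*(-92) = 9 - 29440 = -29431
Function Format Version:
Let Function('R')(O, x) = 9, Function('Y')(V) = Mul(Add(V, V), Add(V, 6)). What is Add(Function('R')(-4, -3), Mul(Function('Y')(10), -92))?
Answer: -29431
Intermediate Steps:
Function('Y')(V) = Mul(2, V, Add(6, V)) (Function('Y')(V) = Mul(Mul(2, V), Add(6, V)) = Mul(2, V, Add(6, V)))
Add(Function('R')(-4, -3), Mul(Function('Y')(10), -92)) = Add(9, Mul(Mul(2, 10, Add(6, 10)), -92)) = Add(9, Mul(Mul(2, 10, 16), -92)) = Add(9, Mul(320, -92)) = Add(9, -29440) = -29431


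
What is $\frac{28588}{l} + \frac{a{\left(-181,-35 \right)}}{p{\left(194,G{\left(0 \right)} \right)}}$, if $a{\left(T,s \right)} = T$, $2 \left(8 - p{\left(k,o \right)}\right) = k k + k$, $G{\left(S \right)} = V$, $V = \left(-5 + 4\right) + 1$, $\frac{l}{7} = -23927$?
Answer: $- \frac{72885401}{452387789} \approx -0.16111$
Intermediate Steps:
$l = -167489$ ($l = 7 \left(-23927\right) = -167489$)
$V = 0$ ($V = -1 + 1 = 0$)
$G{\left(S \right)} = 0$
$p{\left(k,o \right)} = 8 - \frac{k}{2} - \frac{k^{2}}{2}$ ($p{\left(k,o \right)} = 8 - \frac{k k + k}{2} = 8 - \frac{k^{2} + k}{2} = 8 - \frac{k + k^{2}}{2} = 8 - \left(\frac{k}{2} + \frac{k^{2}}{2}\right) = 8 - \frac{k}{2} - \frac{k^{2}}{2}$)
$\frac{28588}{l} + \frac{a{\left(-181,-35 \right)}}{p{\left(194,G{\left(0 \right)} \right)}} = \frac{28588}{-167489} - \frac{181}{8 - 97 - \frac{194^{2}}{2}} = 28588 \left(- \frac{1}{167489}\right) - \frac{181}{8 - 97 - 18818} = - \frac{4084}{23927} - \frac{181}{8 - 97 - 18818} = - \frac{4084}{23927} - \frac{181}{-18907} = - \frac{4084}{23927} - - \frac{181}{18907} = - \frac{4084}{23927} + \frac{181}{18907} = - \frac{72885401}{452387789}$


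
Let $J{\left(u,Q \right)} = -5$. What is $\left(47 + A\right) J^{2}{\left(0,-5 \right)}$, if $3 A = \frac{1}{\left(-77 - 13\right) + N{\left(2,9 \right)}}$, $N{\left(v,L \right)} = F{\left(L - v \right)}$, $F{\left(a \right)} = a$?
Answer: $\frac{292550}{249} \approx 1174.9$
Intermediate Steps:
$N{\left(v,L \right)} = L - v$
$A = - \frac{1}{249}$ ($A = \frac{1}{3 \left(\left(-77 - 13\right) + \left(9 - 2\right)\right)} = \frac{1}{3 \left(-90 + 7\right)} = \frac{1}{3 \left(-83\right)} = \frac{1}{3} \left(- \frac{1}{83}\right) = - \frac{1}{249} \approx -0.0040161$)
$\left(47 + A\right) J^{2}{\left(0,-5 \right)} = \left(47 - \frac{1}{249}\right) \left(-5\right)^{2} = \frac{11702}{249} \cdot 25 = \frac{292550}{249}$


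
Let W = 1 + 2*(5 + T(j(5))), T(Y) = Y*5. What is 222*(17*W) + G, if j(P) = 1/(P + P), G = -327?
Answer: 44961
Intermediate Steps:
j(P) = 1/(2*P)
T(Y) = 5*Y
W = 12 (W = 1 + 2*(5 + 5*((½)/5)) = 1 + 2*(5 + 5*((½)*(⅕))) = 1 + 2*(5 + 5*(⅒)) = 1 + 2*(5 + ½) = 1 + 2*(11/2) = 1 + 11 = 12)
222*(17*W) + G = 222*(17*12) - 327 = 222*204 - 327 = 45288 - 327 = 44961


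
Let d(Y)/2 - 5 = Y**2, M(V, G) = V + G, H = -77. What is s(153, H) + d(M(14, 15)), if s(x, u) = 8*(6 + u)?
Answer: 1124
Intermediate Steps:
M(V, G) = G + V
s(x, u) = 48 + 8*u
d(Y) = 10 + 2*Y**2
s(153, H) + d(M(14, 15)) = (48 + 8*(-77)) + (10 + 2*(15 + 14)**2) = (48 - 616) + (10 + 2*29**2) = -568 + (10 + 2*841) = -568 + (10 + 1682) = -568 + 1692 = 1124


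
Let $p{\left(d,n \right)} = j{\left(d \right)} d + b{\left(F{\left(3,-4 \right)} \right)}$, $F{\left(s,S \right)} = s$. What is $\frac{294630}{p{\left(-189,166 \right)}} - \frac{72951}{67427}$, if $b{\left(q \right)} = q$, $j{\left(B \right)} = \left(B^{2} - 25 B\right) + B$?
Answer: $- \frac{19163960236}{17100768313} \approx -1.1206$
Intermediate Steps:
$j{\left(B \right)} = B^{2} - 24 B$
$p{\left(d,n \right)} = 3 + d^{2} \left(-24 + d\right)$ ($p{\left(d,n \right)} = d \left(-24 + d\right) d + 3 = d^{2} \left(-24 + d\right) + 3 = 3 + d^{2} \left(-24 + d\right)$)
$\frac{294630}{p{\left(-189,166 \right)}} - \frac{72951}{67427} = \frac{294630}{3 + \left(-189\right)^{2} \left(-24 - 189\right)} - \frac{72951}{67427} = \frac{294630}{3 + 35721 \left(-213\right)} - \frac{72951}{67427} = \frac{294630}{3 - 7608573} - \frac{72951}{67427} = \frac{294630}{-7608570} - \frac{72951}{67427} = 294630 \left(- \frac{1}{7608570}\right) - \frac{72951}{67427} = - \frac{9821}{253619} - \frac{72951}{67427} = - \frac{19163960236}{17100768313}$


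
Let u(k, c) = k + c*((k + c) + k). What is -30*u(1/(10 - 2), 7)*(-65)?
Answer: 396825/4 ≈ 99206.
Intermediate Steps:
u(k, c) = k + c*(c + 2*k) (u(k, c) = k + c*((c + k) + k) = k + c*(c + 2*k))
-30*u(1/(10 - 2), 7)*(-65) = -30*(1/(10 - 2) + 7² + 2*7/(10 - 2))*(-65) = -30*(1/8 + 49 + 2*7/8)*(-65) = -30*(⅛ + 49 + 2*7*(⅛))*(-65) = -30*(⅛ + 49 + 7/4)*(-65) = -30*407/8*(-65) = -6105/4*(-65) = 396825/4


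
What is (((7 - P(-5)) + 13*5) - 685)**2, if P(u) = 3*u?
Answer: 357604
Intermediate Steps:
(((7 - P(-5)) + 13*5) - 685)**2 = (((7 - 3*(-5)) + 13*5) - 685)**2 = (((7 - 1*(-15)) + 65) - 685)**2 = (((7 + 15) + 65) - 685)**2 = ((22 + 65) - 685)**2 = (87 - 685)**2 = (-598)**2 = 357604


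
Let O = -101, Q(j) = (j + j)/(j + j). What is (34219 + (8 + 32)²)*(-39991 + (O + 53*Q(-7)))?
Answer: -1434156941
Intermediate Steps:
Q(j) = 1 (Q(j) = (2*j)/((2*j)) = (2*j)*(1/(2*j)) = 1)
(34219 + (8 + 32)²)*(-39991 + (O + 53*Q(-7))) = (34219 + (8 + 32)²)*(-39991 + (-101 + 53*1)) = (34219 + 40²)*(-39991 + (-101 + 53)) = (34219 + 1600)*(-39991 - 48) = 35819*(-40039) = -1434156941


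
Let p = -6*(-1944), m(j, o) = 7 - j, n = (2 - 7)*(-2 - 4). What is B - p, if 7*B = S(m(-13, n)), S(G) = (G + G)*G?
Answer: -80848/7 ≈ -11550.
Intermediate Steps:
n = 30 (n = -5*(-6) = 30)
S(G) = 2*G**2 (S(G) = (2*G)*G = 2*G**2)
B = 800/7 (B = (2*(7 - 1*(-13))**2)/7 = (2*(7 + 13)**2)/7 = (2*20**2)/7 = (2*400)/7 = (1/7)*800 = 800/7 ≈ 114.29)
p = 11664
B - p = 800/7 - 1*11664 = 800/7 - 11664 = -80848/7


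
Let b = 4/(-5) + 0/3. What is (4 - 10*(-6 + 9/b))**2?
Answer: 124609/4 ≈ 31152.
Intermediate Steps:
b = -4/5 (b = 4*(-1/5) + 0*(1/3) = -4/5 + 0 = -4/5 ≈ -0.80000)
(4 - 10*(-6 + 9/b))**2 = (4 - 10*(-6 + 9/(-4/5)))**2 = (4 - 10*(-6 + 9*(-5/4)))**2 = (4 - 10*(-6 - 45/4))**2 = (4 - 10*(-69/4))**2 = (4 + 345/2)**2 = (353/2)**2 = 124609/4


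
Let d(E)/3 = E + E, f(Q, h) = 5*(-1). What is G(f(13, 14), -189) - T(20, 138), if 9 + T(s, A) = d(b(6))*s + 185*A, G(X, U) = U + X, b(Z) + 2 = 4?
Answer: -25955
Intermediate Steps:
f(Q, h) = -5
b(Z) = 2 (b(Z) = -2 + 4 = 2)
d(E) = 6*E (d(E) = 3*(E + E) = 3*(2*E) = 6*E)
T(s, A) = -9 + 12*s + 185*A (T(s, A) = -9 + ((6*2)*s + 185*A) = -9 + (12*s + 185*A) = -9 + 12*s + 185*A)
G(f(13, 14), -189) - T(20, 138) = (-189 - 5) - (-9 + 12*20 + 185*138) = -194 - (-9 + 240 + 25530) = -194 - 1*25761 = -194 - 25761 = -25955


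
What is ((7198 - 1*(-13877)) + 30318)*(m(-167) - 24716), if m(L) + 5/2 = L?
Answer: -2557881003/2 ≈ -1.2789e+9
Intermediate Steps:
m(L) = -5/2 + L
((7198 - 1*(-13877)) + 30318)*(m(-167) - 24716) = ((7198 - 1*(-13877)) + 30318)*((-5/2 - 167) - 24716) = ((7198 + 13877) + 30318)*(-339/2 - 24716) = (21075 + 30318)*(-49771/2) = 51393*(-49771/2) = -2557881003/2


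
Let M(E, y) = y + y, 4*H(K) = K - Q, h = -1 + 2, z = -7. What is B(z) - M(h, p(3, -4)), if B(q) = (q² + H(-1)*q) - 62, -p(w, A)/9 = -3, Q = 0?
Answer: -261/4 ≈ -65.250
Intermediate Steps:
p(w, A) = 27 (p(w, A) = -9*(-3) = 27)
h = 1
H(K) = K/4 (H(K) = (K - 1*0)/4 = (K + 0)/4 = K/4)
M(E, y) = 2*y
B(q) = -62 + q² - q/4 (B(q) = (q² + ((¼)*(-1))*q) - 62 = (q² - q/4) - 62 = -62 + q² - q/4)
B(z) - M(h, p(3, -4)) = (-62 + (-7)² - ¼*(-7)) - 2*27 = (-62 + 49 + 7/4) - 1*54 = -45/4 - 54 = -261/4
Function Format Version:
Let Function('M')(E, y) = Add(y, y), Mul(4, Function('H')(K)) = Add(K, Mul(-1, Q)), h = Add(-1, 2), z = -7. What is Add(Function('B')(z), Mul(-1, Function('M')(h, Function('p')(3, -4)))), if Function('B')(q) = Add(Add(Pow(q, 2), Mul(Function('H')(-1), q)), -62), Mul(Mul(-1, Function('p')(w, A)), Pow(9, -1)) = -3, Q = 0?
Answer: Rational(-261, 4) ≈ -65.250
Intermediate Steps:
Function('p')(w, A) = 27 (Function('p')(w, A) = Mul(-9, -3) = 27)
h = 1
Function('H')(K) = Mul(Rational(1, 4), K) (Function('H')(K) = Mul(Rational(1, 4), Add(K, Mul(-1, 0))) = Mul(Rational(1, 4), Add(K, 0)) = Mul(Rational(1, 4), K))
Function('M')(E, y) = Mul(2, y)
Function('B')(q) = Add(-62, Pow(q, 2), Mul(Rational(-1, 4), q)) (Function('B')(q) = Add(Add(Pow(q, 2), Mul(Mul(Rational(1, 4), -1), q)), -62) = Add(Add(Pow(q, 2), Mul(Rational(-1, 4), q)), -62) = Add(-62, Pow(q, 2), Mul(Rational(-1, 4), q)))
Add(Function('B')(z), Mul(-1, Function('M')(h, Function('p')(3, -4)))) = Add(Add(-62, Pow(-7, 2), Mul(Rational(-1, 4), -7)), Mul(-1, Mul(2, 27))) = Add(Add(-62, 49, Rational(7, 4)), Mul(-1, 54)) = Add(Rational(-45, 4), -54) = Rational(-261, 4)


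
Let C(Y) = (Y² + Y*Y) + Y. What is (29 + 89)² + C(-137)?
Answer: 51325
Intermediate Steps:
C(Y) = Y + 2*Y² (C(Y) = (Y² + Y²) + Y = 2*Y² + Y = Y + 2*Y²)
(29 + 89)² + C(-137) = (29 + 89)² - 137*(1 + 2*(-137)) = 118² - 137*(1 - 274) = 13924 - 137*(-273) = 13924 + 37401 = 51325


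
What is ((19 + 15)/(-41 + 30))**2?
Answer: 1156/121 ≈ 9.5537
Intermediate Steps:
((19 + 15)/(-41 + 30))**2 = (34/(-11))**2 = (34*(-1/11))**2 = (-34/11)**2 = 1156/121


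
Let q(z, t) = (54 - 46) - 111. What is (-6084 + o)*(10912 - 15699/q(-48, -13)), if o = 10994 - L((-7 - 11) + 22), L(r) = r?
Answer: 5591049310/103 ≈ 5.4282e+7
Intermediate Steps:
o = 10990 (o = 10994 - ((-7 - 11) + 22) = 10994 - (-18 + 22) = 10994 - 1*4 = 10994 - 4 = 10990)
q(z, t) = -103 (q(z, t) = 8 - 111 = -103)
(-6084 + o)*(10912 - 15699/q(-48, -13)) = (-6084 + 10990)*(10912 - 15699/(-103)) = 4906*(10912 - 15699*(-1/103)) = 4906*(10912 + 15699/103) = 4906*(1139635/103) = 5591049310/103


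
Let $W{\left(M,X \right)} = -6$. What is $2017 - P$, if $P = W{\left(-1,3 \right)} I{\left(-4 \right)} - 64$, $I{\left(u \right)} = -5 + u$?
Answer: $2027$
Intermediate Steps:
$P = -10$ ($P = - 6 \left(-5 - 4\right) - 64 = \left(-6\right) \left(-9\right) - 64 = 54 - 64 = -10$)
$2017 - P = 2017 - -10 = 2017 + 10 = 2027$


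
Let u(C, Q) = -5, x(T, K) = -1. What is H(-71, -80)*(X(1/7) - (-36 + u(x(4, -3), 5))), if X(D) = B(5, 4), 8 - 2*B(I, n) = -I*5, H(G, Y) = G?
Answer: -8165/2 ≈ -4082.5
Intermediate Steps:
B(I, n) = 4 + 5*I/2 (B(I, n) = 4 - (-I)*5/2 = 4 - (-5)*I/2 = 4 + 5*I/2)
X(D) = 33/2 (X(D) = 4 + (5/2)*5 = 4 + 25/2 = 33/2)
H(-71, -80)*(X(1/7) - (-36 + u(x(4, -3), 5))) = -71*(33/2 - (-36 - 5)) = -71*(33/2 - 1*(-41)) = -71*(33/2 + 41) = -71*115/2 = -8165/2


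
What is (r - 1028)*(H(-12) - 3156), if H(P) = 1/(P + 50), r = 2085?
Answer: -126762839/38 ≈ -3.3359e+6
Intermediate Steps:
H(P) = 1/(50 + P)
(r - 1028)*(H(-12) - 3156) = (2085 - 1028)*(1/(50 - 12) - 3156) = 1057*(1/38 - 3156) = 1057*(-119927/38) = -126762839/38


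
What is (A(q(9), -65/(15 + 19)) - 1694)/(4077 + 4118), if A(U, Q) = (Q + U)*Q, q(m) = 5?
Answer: -1965089/9473420 ≈ -0.20743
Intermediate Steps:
A(U, Q) = Q*(Q + U)
(A(q(9), -65/(15 + 19)) - 1694)/(4077 + 4118) = ((-65/(15 + 19))*(-65/(15 + 19) + 5) - 1694)/(4077 + 4118) = ((-65/34)*(-65/34 + 5) - 1694)/8195 = ((-65*1/34)*(-65*1/34 + 5) - 1694)*(1/8195) = (-65*(-65/34 + 5)/34 - 1694)*(1/8195) = (-65/34*105/34 - 1694)*(1/8195) = (-6825/1156 - 1694)*(1/8195) = -1965089/1156*1/8195 = -1965089/9473420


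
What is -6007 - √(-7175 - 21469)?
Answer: -6007 - 2*I*√7161 ≈ -6007.0 - 169.25*I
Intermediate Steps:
-6007 - √(-7175 - 21469) = -6007 - √(-28644) = -6007 - 2*I*√7161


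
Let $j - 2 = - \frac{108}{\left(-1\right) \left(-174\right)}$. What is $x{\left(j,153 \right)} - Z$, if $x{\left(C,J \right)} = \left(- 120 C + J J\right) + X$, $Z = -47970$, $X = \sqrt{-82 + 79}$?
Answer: $\frac{2065191}{29} + i \sqrt{3} \approx 71214.0 + 1.732 i$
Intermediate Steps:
$X = i \sqrt{3}$ ($X = \sqrt{-3} = i \sqrt{3} \approx 1.732 i$)
$j = \frac{40}{29}$ ($j = 2 - \frac{108}{\left(-1\right) \left(-174\right)} = 2 - \frac{108}{174} = 2 - \frac{18}{29} = \frac{40}{29} \approx 1.3793$)
$x{\left(C,J \right)} = J^{2} - 120 C + i \sqrt{3}$ ($x{\left(C,J \right)} = \left(- 120 C + J J\right) + i \sqrt{3} = \left(- 120 C + J^{2}\right) + i \sqrt{3} = \left(J^{2} - 120 C\right) + i \sqrt{3} = J^{2} - 120 C + i \sqrt{3}$)
$x{\left(j,153 \right)} - Z = \left(153^{2} - \frac{4800}{29} + i \sqrt{3}\right) - -47970 = \left(23409 - \frac{4800}{29} + i \sqrt{3}\right) + 47970 = \left(\frac{674061}{29} + i \sqrt{3}\right) + 47970 = \frac{2065191}{29} + i \sqrt{3}$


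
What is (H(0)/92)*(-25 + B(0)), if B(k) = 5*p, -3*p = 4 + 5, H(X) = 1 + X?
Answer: -10/23 ≈ -0.43478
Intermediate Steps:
p = -3 (p = -(4 + 5)/3 = -1/3*9 = -3)
B(k) = -15 (B(k) = 5*(-3) = -15)
(H(0)/92)*(-25 + B(0)) = ((1 + 0)/92)*(-25 - 15) = (1*(1/92))*(-40) = (1/92)*(-40) = -10/23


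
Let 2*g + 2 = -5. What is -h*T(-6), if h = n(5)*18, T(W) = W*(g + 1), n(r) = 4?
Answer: -1080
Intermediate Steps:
g = -7/2 (g = -1 + (½)*(-5) = -1 - 5/2 = -7/2 ≈ -3.5000)
T(W) = -5*W/2 (T(W) = W*(-7/2 + 1) = W*(-5/2) = -5*W/2)
h = 72 (h = 4*18 = 72)
-h*T(-6) = -72*(-5/2*(-6)) = -72*15 = -1*1080 = -1080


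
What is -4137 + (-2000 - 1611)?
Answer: -7748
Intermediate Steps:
-4137 + (-2000 - 1611) = -4137 - 3611 = -7748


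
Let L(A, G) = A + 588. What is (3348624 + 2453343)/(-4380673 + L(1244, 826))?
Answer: -5801967/4378841 ≈ -1.3250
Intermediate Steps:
L(A, G) = 588 + A
(3348624 + 2453343)/(-4380673 + L(1244, 826)) = (3348624 + 2453343)/(-4380673 + (588 + 1244)) = 5801967/(-4380673 + 1832) = 5801967/(-4378841) = 5801967*(-1/4378841) = -5801967/4378841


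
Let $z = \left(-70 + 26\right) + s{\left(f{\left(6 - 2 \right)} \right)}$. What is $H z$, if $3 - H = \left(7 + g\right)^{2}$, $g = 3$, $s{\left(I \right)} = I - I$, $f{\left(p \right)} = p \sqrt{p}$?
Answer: $4268$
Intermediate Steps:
$f{\left(p \right)} = p^{\frac{3}{2}}$
$s{\left(I \right)} = 0$
$z = -44$ ($z = \left(-70 + 26\right) + 0 = -44 + 0 = -44$)
$H = -97$ ($H = 3 - \left(7 + 3\right)^{2} = 3 - 10^{2} = 3 - 100 = -97$)
$H z = \left(-97\right) \left(-44\right) = 4268$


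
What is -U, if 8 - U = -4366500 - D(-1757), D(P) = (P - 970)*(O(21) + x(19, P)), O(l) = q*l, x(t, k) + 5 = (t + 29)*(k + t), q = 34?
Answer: -229930313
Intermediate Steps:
x(t, k) = -5 + (29 + t)*(k + t) (x(t, k) = -5 + (t + 29)*(k + t) = -5 + (29 + t)*(k + t))
O(l) = 34*l
D(P) = (-970 + P)*(1621 + 48*P) (D(P) = (P - 970)*(34*21 + (-5 + 19² + 29*P + 29*19 + P*19)) = (-970 + P)*(714 + (-5 + 361 + 29*P + 551 + 19*P)) = (-970 + P)*(714 + (907 + 48*P)) = (-970 + P)*(1621 + 48*P))
U = 229930313 (U = 8 - (-4366500 - (-1572370 - 44939*(-1757) + 48*(-1757)²)) = 8 - (-4366500 - (-1572370 + 78957823 + 48*3087049)) = 8 - (-4366500 - (-1572370 + 78957823 + 148178352)) = 8 - (-4366500 - 1*225563805) = 8 - (-4366500 - 225563805) = 8 - 1*(-229930305) = 8 + 229930305 = 229930313)
-U = -1*229930313 = -229930313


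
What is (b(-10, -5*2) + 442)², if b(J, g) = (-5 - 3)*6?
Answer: 155236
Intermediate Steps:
b(J, g) = -48 (b(J, g) = -8*6 = -48)
(b(-10, -5*2) + 442)² = (-48 + 442)² = 394² = 155236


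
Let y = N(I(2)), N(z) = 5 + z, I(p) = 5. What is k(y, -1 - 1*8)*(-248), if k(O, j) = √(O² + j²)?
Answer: -248*√181 ≈ -3336.5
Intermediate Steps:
y = 10 (y = 5 + 5 = 10)
k(y, -1 - 1*8)*(-248) = √(10² + (-1 - 1*8)²)*(-248) = √(100 + (-1 - 8)²)*(-248) = √(100 + (-9)²)*(-248) = √(100 + 81)*(-248) = √181*(-248) = -248*√181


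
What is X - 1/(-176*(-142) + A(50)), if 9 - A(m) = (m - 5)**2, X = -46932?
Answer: -1078309633/22976 ≈ -46932.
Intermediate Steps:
A(m) = 9 - (-5 + m)**2 (A(m) = 9 - (m - 5)**2 = 9 - (-5 + m)**2)
X - 1/(-176*(-142) + A(50)) = -46932 - 1/(-176*(-142) + (9 - (-5 + 50)**2)) = -46932 - 1/(24992 + (9 - 1*45**2)) = -46932 - 1/(24992 + (9 - 1*2025)) = -46932 - 1/(24992 + (9 - 2025)) = -46932 - 1/(24992 - 2016) = -46932 - 1/22976 = -1078309633/22976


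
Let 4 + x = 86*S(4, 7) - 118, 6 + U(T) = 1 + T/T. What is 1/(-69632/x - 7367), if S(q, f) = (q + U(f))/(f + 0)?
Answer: -61/414571 ≈ -0.00014714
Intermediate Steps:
U(T) = -4 (U(T) = -6 + (1 + T/T) = -6 + (1 + 1) = -6 + 2 = -4)
S(q, f) = (-4 + q)/f (S(q, f) = (q - 4)/(f + 0) = (-4 + q)/f)
x = -122 (x = -4 + (86*((-4 + 4)/7) - 118) = -4 + (86*((⅐)*0) - 118) = -4 + (86*0 - 118) = -4 + (0 - 118) = -4 - 118 = -122)
1/(-69632/x - 7367) = 1/(-69632/(-122) - 7367) = 1/(-69632*(-1/122) - 7367) = 1/(34816/61 - 7367) = 1/(-414571/61) = -61/414571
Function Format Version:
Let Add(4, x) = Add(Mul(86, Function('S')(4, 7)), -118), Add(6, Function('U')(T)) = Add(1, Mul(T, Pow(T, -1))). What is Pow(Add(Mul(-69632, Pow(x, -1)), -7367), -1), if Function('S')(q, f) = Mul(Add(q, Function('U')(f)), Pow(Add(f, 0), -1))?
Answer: Rational(-61, 414571) ≈ -0.00014714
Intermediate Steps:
Function('U')(T) = -4 (Function('U')(T) = Add(-6, Add(1, Mul(T, Pow(T, -1)))) = Add(-6, Add(1, 1)) = Add(-6, 2) = -4)
Function('S')(q, f) = Mul(Pow(f, -1), Add(-4, q)) (Function('S')(q, f) = Mul(Add(q, -4), Pow(Add(f, 0), -1)) = Mul(Add(-4, q), Pow(f, -1)) = Mul(Pow(f, -1), Add(-4, q)))
x = -122 (x = Add(-4, Add(Mul(86, Mul(Pow(7, -1), Add(-4, 4))), -118)) = Add(-4, Add(Mul(86, Mul(Rational(1, 7), 0)), -118)) = Add(-4, Add(Mul(86, 0), -118)) = Add(-4, Add(0, -118)) = Add(-4, -118) = -122)
Pow(Add(Mul(-69632, Pow(x, -1)), -7367), -1) = Pow(Add(Mul(-69632, Pow(-122, -1)), -7367), -1) = Pow(Add(Mul(-69632, Rational(-1, 122)), -7367), -1) = Pow(Add(Rational(34816, 61), -7367), -1) = Pow(Rational(-414571, 61), -1) = Rational(-61, 414571)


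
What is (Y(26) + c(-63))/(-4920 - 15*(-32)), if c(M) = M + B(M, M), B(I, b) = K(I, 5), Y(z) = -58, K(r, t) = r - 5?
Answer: 63/1480 ≈ 0.042568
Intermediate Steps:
K(r, t) = -5 + r
B(I, b) = -5 + I
c(M) = -5 + 2*M (c(M) = M + (-5 + M) = -5 + 2*M)
(Y(26) + c(-63))/(-4920 - 15*(-32)) = (-58 + (-5 + 2*(-63)))/(-4920 - 15*(-32)) = (-58 + (-5 - 126))/(-4920 + 480) = (-58 - 131)/(-4440) = -189*(-1/4440) = 63/1480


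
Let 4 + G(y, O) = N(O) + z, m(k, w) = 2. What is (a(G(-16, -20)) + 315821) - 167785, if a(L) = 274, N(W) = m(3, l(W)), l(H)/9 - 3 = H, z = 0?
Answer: 148310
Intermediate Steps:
l(H) = 27 + 9*H
N(W) = 2
G(y, O) = -2 (G(y, O) = -4 + (2 + 0) = -4 + 2 = -2)
(a(G(-16, -20)) + 315821) - 167785 = (274 + 315821) - 167785 = 316095 - 167785 = 148310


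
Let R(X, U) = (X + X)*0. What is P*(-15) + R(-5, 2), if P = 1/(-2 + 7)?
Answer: -3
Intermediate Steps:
R(X, U) = 0 (R(X, U) = (2*X)*0 = 0)
P = 1/5 ≈ 0.20000
P*(-15) + R(-5, 2) = (1/5)*(-15) + 0 = -3 + 0 = -3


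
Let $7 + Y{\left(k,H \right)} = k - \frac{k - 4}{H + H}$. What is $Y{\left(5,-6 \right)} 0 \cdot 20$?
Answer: $0$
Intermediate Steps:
$Y{\left(k,H \right)} = -7 + k - \frac{-4 + k}{2 H}$ ($Y{\left(k,H \right)} = -7 + \left(k - \frac{k - 4}{H + H}\right) = -7 + \left(k - \frac{-4 + k}{2 H}\right) = -7 + k - \frac{-4 + k}{2 H}$)
$Y{\left(5,-6 \right)} 0 \cdot 20 = \frac{2 - \frac{5}{2} - 6 \left(-7 + 5\right)}{-6} \cdot 0 \cdot 20 = - \frac{2 - \frac{5}{2} - -12}{6} \cdot 0 \cdot 20 = - \frac{2 - \frac{5}{2} + 12}{6} \cdot 0 \cdot 20 = \left(- \frac{1}{6}\right) \frac{23}{2} \cdot 0 \cdot 20 = \left(- \frac{23}{12}\right) 0 \cdot 20 = 0 \cdot 20 = 0$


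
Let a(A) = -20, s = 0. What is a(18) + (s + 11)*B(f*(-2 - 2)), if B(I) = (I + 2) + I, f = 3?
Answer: -262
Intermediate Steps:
B(I) = 2 + 2*I (B(I) = (2 + I) + I = 2 + 2*I)
a(18) + (s + 11)*B(f*(-2 - 2)) = -20 + (0 + 11)*(2 + 2*(3*(-2 - 2))) = -20 + 11*(2 + 2*(3*(-4))) = -20 + 11*(2 + 2*(-12)) = -20 + 11*(2 - 24) = -20 + 11*(-22) = -20 - 242 = -262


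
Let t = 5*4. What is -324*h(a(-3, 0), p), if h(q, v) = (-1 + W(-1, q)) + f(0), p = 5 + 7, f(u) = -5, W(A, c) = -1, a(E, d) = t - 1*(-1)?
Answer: 2268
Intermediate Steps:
t = 20
a(E, d) = 21 (a(E, d) = 20 - 1*(-1) = 20 + 1 = 21)
p = 12
h(q, v) = -7 (h(q, v) = (-1 - 1) - 5 = -2 - 5 = -7)
-324*h(a(-3, 0), p) = -324*(-7) = 2268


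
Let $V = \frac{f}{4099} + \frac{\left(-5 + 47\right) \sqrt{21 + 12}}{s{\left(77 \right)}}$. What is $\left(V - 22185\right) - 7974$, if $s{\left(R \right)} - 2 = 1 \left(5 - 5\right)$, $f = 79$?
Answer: $- \frac{123621662}{4099} + 21 \sqrt{33} \approx -30038.0$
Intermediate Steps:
$s{\left(R \right)} = 2$ ($s{\left(R \right)} = 2 + 1 \left(5 - 5\right) = 2 + 1 \cdot 0 = 2 + 0 = 2$)
$V = \frac{79}{4099} + 21 \sqrt{33}$ ($V = \frac{79}{4099} + \frac{\left(-5 + 47\right) \sqrt{21 + 12}}{2} = 79 \cdot \frac{1}{4099} + 42 \sqrt{33} \cdot \frac{1}{2} = \frac{79}{4099} + 21 \sqrt{33} \approx 120.66$)
$\left(V - 22185\right) - 7974 = \left(\left(\frac{79}{4099} + 21 \sqrt{33}\right) - 22185\right) - 7974 = \left(- \frac{90936236}{4099} + 21 \sqrt{33}\right) - 7974 = - \frac{123621662}{4099} + 21 \sqrt{33}$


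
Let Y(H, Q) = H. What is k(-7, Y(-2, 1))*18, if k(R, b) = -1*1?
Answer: -18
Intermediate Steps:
k(R, b) = -1
k(-7, Y(-2, 1))*18 = -1*18 = -18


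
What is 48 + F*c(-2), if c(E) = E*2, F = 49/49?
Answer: 44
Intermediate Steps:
F = 1 (F = 49*(1/49) = 1)
c(E) = 2*E
48 + F*c(-2) = 48 + 1*(2*(-2)) = 48 + 1*(-4) = 48 - 4 = 44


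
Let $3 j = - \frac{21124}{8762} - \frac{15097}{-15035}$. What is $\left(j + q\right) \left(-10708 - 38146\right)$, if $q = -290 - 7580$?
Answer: $\frac{62845238025578}{163445} \approx 3.845 \cdot 10^{8}$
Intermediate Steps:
$q = -7870$
$j = - \frac{996341}{2124785}$ ($j = \frac{- \frac{21124}{8762} - \frac{15097}{-15035}}{3} = \frac{\left(-21124\right) \frac{1}{8762} - - \frac{487}{485}}{3} = \frac{- \frac{10562}{4381} + \frac{487}{485}}{3} = \frac{1}{3} \left(- \frac{2989023}{2124785}\right) = - \frac{996341}{2124785} \approx -0.46891$)
$\left(j + q\right) \left(-10708 - 38146\right) = \left(- \frac{996341}{2124785} - 7870\right) \left(-10708 - 38146\right) = \left(- \frac{16723054291}{2124785}\right) \left(-48854\right) = \frac{62845238025578}{163445}$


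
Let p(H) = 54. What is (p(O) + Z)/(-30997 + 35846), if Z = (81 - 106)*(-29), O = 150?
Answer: 779/4849 ≈ 0.16065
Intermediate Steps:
Z = 725 (Z = -25*(-29) = 725)
(p(O) + Z)/(-30997 + 35846) = (54 + 725)/(-30997 + 35846) = 779/4849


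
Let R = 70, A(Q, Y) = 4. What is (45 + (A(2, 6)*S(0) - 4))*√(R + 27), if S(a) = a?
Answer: 41*√97 ≈ 403.80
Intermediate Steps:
(45 + (A(2, 6)*S(0) - 4))*√(R + 27) = (45 + (4*0 - 4))*√(70 + 27) = (45 + (0 - 4))*√97 = (45 - 4)*√97 = 41*√97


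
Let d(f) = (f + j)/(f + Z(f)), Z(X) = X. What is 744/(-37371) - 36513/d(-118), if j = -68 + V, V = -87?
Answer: -35780961260/1133587 ≈ -31564.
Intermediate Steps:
j = -155 (j = -68 - 87 = -155)
d(f) = (-155 + f)/(2*f) (d(f) = (f - 155)/(f + f) = (-155 + f)/((2*f)) = (-155 + f)*(1/(2*f)) = (-155 + f)/(2*f))
744/(-37371) - 36513/d(-118) = 744/(-37371) - 36513*(-236/(-155 - 118)) = 744*(-1/37371) - 36513/((1/2)*(-1/118)*(-273)) = -248/12457 - 36513/273/236 = -248/12457 - 36513*236/273 = -248/12457 - 2872356/91 = -35780961260/1133587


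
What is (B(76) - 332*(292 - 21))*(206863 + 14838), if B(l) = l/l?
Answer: -19946660671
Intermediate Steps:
B(l) = 1
(B(76) - 332*(292 - 21))*(206863 + 14838) = (1 - 332*(292 - 21))*(206863 + 14838) = (1 - 332*271)*221701 = (1 - 89972)*221701 = -89971*221701 = -19946660671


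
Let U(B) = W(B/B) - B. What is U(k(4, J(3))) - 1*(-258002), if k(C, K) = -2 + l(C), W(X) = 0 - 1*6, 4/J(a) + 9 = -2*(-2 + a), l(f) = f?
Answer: 257994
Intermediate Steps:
J(a) = 4/(-5 - 2*a) (J(a) = 4/(-9 - 2*(-2 + a)) = 4/(-9 + (4 - 2*a)) = 4/(-5 - 2*a))
W(X) = -6 (W(X) = 0 - 6 = -6)
k(C, K) = -2 + C
U(B) = -6 - B
U(k(4, J(3))) - 1*(-258002) = (-6 - (-2 + 4)) - 1*(-258002) = (-6 - 1*2) + 258002 = (-6 - 2) + 258002 = -8 + 258002 = 257994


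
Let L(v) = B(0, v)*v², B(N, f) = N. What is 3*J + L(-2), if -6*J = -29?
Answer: 29/2 ≈ 14.500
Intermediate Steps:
J = 29/6 (J = -⅙*(-29) = 29/6 ≈ 4.8333)
L(v) = 0 (L(v) = 0*v² = 0)
3*J + L(-2) = 3*(29/6) + 0 = 29/2 + 0 = 29/2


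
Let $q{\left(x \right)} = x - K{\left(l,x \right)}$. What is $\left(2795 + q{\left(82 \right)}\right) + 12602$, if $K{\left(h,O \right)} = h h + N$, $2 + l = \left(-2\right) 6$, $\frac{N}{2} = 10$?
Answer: $15263$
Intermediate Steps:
$N = 20$ ($N = 2 \cdot 10 = 20$)
$l = -14$ ($l = -2 - 12 = -14$)
$K{\left(h,O \right)} = 20 + h^{2}$ ($K{\left(h,O \right)} = h h + 20 = h^{2} + 20 = 20 + h^{2}$)
$q{\left(x \right)} = -216 + x$ ($q{\left(x \right)} = x - \left(20 + \left(-14\right)^{2}\right) = x - \left(20 + 196\right) = x - 216 = -216 + x$)
$\left(2795 + q{\left(82 \right)}\right) + 12602 = \left(2795 + \left(-216 + 82\right)\right) + 12602 = \left(2795 - 134\right) + 12602 = 2661 + 12602 = 15263$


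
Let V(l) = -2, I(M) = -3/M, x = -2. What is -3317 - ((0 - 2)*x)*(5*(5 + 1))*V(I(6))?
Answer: -3077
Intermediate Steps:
-3317 - ((0 - 2)*x)*(5*(5 + 1))*V(I(6)) = -3317 - ((0 - 2)*(-2))*(5*(5 + 1))*(-2) = -3317 - (-2*(-2))*(5*6)*(-2) = -3317 - 4*30*(-2) = -3317 - 120*(-2) = -3317 - 1*(-240) = -3317 + 240 = -3077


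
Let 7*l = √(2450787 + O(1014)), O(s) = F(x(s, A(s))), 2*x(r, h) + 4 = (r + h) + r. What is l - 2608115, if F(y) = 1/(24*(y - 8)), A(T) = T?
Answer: -2608115 + √805743830345754/126924 ≈ -2.6079e+6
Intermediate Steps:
x(r, h) = -2 + r + h/2 (x(r, h) = -2 + ((r + h) + r)/2 = -2 + ((h + r) + r)/2 = -2 + (h + 2*r)/2 = -2 + (r + h/2) = -2 + r + h/2)
F(y) = 1/(-192 + 24*y) (F(y) = 1/(24*(-8 + y)) = 1/(-192 + 24*y))
O(s) = 1/(24*(-10 + 3*s/2)) (O(s) = 1/(24*(-8 + (-2 + s + s/2))) = 1/(24*(-8 + (-2 + 3*s/2))) = 1/(24*(-10 + 3*s/2)))
l = √805743830345754/126924 (l = √(2450787 + 1/(12*(-20 + 3*1014)))/7 = √(2450787 + 1/(12*(-20 + 3042)))/7 = √(2450787 + (1/12)/3022)/7 = √(2450787 + (1/12)*(1/3022))/7 = √(2450787 + 1/36264)/7 = √(88875339769/36264)/7 = (√805743830345754/18132)/7 = √805743830345754/126924 ≈ 223.64)
l - 2608115 = √805743830345754/126924 - 2608115 = -2608115 + √805743830345754/126924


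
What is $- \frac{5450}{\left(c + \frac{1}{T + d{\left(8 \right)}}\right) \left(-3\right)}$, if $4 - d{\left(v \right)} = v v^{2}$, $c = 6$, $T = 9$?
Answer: $\frac{2719550}{8979} \approx 302.88$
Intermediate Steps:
$d{\left(v \right)} = 4 - v^{3}$ ($d{\left(v \right)} = 4 - v v^{2} = 4 - v^{3}$)
$- \frac{5450}{\left(c + \frac{1}{T + d{\left(8 \right)}}\right) \left(-3\right)} = - \frac{5450}{\left(6 + \frac{1}{9 + \left(4 - 8^{3}\right)}\right) \left(-3\right)} = - \frac{5450}{\left(6 + \frac{1}{9 + \left(4 - 512\right)}\right) \left(-3\right)} = - \frac{5450}{\left(6 + \frac{1}{9 - 508}\right) \left(-3\right)} = - \frac{5450}{\left(6 + \frac{1}{-499}\right) \left(-3\right)} = - \frac{5450}{\left(6 - \frac{1}{499}\right) \left(-3\right)} = - \frac{5450}{\frac{2993}{499} \left(-3\right)} = - \frac{5450}{- \frac{8979}{499}} = \left(-5450\right) \left(- \frac{499}{8979}\right) = \frac{2719550}{8979}$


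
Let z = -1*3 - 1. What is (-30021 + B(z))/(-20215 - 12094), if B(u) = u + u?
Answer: 30029/32309 ≈ 0.92943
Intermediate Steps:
z = -4 (z = -3 - 1 = -4)
B(u) = 2*u
(-30021 + B(z))/(-20215 - 12094) = (-30021 + 2*(-4))/(-20215 - 12094) = (-30021 - 8)/(-32309) = -30029*(-1/32309) = 30029/32309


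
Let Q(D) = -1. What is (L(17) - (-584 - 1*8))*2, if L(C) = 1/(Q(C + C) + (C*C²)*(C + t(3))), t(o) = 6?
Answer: 66894817/56499 ≈ 1184.0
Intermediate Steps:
L(C) = 1/(-1 + C³*(6 + C)) (L(C) = 1/(-1 + (C*C²)*(C + 6)) = 1/(-1 + C³*(6 + C)))
(L(17) - (-584 - 1*8))*2 = (1/(-1 + 17⁴ + 6*17³) - (-584 - 1*8))*2 = (1/(-1 + 83521 + 6*4913) - (-584 - 8))*2 = (1/(-1 + 83521 + 29478) - 1*(-592))*2 = (1/112998 + 592)*2 = (66894817/112998)*2 = 66894817/56499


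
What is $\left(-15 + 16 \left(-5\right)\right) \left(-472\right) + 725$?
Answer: $45565$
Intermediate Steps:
$\left(-15 + 16 \left(-5\right)\right) \left(-472\right) + 725 = \left(-15 - 80\right) \left(-472\right) + 725 = \left(-95\right) \left(-472\right) + 725 = 44840 + 725 = 45565$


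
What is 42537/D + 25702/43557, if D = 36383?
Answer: 2787899975/1584734331 ≈ 1.7592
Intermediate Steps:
42537/D + 25702/43557 = 42537/36383 + 25702/43557 = 2787899975/1584734331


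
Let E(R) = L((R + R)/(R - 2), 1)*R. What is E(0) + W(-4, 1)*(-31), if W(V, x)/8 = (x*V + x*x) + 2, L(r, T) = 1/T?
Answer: 248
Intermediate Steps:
W(V, x) = 16 + 8*x**2 + 8*V*x (W(V, x) = 8*((x*V + x*x) + 2) = 8*((V*x + x**2) + 2) = 8*((x**2 + V*x) + 2) = 8*(2 + x**2 + V*x) = 16 + 8*x**2 + 8*V*x)
E(R) = R (E(R) = R/1 = 1*R = R)
E(0) + W(-4, 1)*(-31) = 0 + (16 + 8*1**2 + 8*(-4)*1)*(-31) = 0 + (16 + 8*1 - 32)*(-31) = 0 + (16 + 8 - 32)*(-31) = 0 - 8*(-31) = 0 + 248 = 248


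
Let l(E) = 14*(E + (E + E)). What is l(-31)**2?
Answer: 1695204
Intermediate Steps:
l(E) = 42*E (l(E) = 14*(E + 2*E) = 14*(3*E) = 42*E)
l(-31)**2 = (42*(-31))**2 = (-1302)**2 = 1695204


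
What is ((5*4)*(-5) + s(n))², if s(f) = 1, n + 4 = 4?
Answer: 9801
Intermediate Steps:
n = 0 (n = -4 + 4 = 0)
((5*4)*(-5) + s(n))² = ((5*4)*(-5) + 1)² = (20*(-5) + 1)² = (-100 + 1)² = (-99)² = 9801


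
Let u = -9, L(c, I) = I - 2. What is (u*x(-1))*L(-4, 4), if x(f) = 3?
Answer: -54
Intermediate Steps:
L(c, I) = -2 + I
(u*x(-1))*L(-4, 4) = (-9*3)*(-2 + 4) = -27*2 = -54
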